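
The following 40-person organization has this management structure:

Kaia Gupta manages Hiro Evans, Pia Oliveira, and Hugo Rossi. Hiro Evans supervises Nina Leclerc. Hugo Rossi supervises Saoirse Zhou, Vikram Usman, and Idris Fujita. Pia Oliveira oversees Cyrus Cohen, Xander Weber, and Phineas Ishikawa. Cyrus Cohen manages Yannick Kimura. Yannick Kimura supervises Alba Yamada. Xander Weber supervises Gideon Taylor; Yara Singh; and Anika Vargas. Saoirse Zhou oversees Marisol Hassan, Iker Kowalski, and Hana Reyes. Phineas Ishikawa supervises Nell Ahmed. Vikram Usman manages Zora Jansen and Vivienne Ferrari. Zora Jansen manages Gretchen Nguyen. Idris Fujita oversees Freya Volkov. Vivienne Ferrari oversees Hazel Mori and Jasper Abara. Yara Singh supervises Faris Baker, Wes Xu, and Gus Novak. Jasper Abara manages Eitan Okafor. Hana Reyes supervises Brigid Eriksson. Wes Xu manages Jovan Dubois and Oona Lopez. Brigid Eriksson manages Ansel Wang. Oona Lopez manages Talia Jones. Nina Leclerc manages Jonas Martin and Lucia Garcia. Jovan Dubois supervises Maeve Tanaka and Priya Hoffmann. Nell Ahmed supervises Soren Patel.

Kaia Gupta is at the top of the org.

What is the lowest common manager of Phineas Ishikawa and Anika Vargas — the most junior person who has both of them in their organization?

Phineas Ishikawa's chain of managers is Pia Oliveira, Kaia Gupta. Anika Vargas's chain of managers is Xander Weber, Pia Oliveira, Kaia Gupta. The first manager that appears in both chains is Pia Oliveira.

Pia Oliveira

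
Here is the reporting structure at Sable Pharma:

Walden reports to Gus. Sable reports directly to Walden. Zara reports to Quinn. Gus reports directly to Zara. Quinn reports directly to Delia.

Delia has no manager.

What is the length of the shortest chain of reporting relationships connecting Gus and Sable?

Sable is in Gus's organization: the chain from Sable up to Gus is Sable → Walden → Gus, which is 2 links.

2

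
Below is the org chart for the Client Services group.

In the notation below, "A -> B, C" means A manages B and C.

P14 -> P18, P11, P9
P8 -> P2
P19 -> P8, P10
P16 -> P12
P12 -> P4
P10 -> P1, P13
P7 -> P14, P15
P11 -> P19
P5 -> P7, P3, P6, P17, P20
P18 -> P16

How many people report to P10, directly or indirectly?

P10 directly manages P1, P13. P1 has no reports. P13 has no reports. So P10's organization is 2 direct reports plus everyone under them: 1 + 1 = 2.

2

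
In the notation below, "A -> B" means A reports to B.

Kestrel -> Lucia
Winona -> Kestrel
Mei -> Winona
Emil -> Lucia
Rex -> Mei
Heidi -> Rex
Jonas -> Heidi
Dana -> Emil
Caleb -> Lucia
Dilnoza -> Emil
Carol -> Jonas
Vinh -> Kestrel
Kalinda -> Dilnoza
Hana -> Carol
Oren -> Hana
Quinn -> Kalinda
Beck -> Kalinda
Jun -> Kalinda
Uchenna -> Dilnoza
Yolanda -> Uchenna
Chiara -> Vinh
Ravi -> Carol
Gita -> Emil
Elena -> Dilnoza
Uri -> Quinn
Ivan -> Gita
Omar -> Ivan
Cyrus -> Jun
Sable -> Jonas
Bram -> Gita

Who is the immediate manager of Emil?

Emil reports directly to Lucia.

Lucia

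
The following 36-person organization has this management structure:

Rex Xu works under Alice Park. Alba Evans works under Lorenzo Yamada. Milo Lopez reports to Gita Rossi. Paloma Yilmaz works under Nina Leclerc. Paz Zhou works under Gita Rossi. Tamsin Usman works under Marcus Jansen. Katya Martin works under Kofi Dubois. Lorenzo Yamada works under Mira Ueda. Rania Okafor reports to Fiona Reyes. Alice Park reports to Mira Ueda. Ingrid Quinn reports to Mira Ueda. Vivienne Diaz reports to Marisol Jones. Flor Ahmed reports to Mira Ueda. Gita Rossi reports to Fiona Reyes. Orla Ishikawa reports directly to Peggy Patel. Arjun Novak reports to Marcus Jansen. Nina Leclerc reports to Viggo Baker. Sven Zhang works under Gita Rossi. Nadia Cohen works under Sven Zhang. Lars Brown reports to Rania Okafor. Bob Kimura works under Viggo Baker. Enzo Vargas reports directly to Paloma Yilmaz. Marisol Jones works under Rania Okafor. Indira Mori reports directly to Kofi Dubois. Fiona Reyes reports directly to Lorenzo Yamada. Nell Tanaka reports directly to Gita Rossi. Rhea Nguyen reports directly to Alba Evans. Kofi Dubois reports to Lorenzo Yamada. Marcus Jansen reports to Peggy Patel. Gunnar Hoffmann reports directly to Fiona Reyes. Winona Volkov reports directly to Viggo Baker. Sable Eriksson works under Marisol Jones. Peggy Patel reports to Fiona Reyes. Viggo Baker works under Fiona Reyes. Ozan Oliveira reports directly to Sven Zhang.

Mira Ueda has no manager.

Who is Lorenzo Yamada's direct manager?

Lorenzo Yamada reports directly to Mira Ueda.

Mira Ueda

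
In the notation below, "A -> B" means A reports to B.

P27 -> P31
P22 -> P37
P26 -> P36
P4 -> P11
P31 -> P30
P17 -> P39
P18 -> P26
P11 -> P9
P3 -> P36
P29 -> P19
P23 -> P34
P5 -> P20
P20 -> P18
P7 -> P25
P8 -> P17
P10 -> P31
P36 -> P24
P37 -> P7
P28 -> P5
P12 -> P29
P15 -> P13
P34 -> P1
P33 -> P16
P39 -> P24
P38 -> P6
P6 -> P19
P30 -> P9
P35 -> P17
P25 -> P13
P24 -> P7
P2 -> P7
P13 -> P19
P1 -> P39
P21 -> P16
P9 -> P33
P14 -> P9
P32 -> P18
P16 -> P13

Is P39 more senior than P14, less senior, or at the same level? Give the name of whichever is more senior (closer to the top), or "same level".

same level

Both P39 and P14 are 5 levels below P19.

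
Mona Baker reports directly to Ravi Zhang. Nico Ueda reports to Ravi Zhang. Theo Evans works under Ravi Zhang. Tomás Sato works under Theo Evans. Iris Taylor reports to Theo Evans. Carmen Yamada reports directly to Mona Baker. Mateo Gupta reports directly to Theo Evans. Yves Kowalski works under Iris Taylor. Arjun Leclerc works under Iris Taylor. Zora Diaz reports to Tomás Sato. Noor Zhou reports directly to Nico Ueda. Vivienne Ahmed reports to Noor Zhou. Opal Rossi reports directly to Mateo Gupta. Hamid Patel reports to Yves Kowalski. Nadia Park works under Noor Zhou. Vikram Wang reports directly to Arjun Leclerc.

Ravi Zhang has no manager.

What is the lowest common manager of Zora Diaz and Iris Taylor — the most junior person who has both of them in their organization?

Theo Evans

Zora Diaz's chain of managers is Tomás Sato, Theo Evans, Ravi Zhang. Iris Taylor's chain of managers is Theo Evans, Ravi Zhang. The first manager that appears in both chains is Theo Evans.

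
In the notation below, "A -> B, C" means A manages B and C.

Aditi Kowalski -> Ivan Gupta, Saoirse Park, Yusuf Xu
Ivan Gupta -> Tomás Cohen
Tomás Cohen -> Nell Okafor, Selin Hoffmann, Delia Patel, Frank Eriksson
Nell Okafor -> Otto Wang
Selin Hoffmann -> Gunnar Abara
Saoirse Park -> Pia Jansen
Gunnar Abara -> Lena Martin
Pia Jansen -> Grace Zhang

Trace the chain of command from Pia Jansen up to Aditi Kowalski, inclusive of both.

Pia Jansen reports to Saoirse Park. Saoirse Park reports to Aditi Kowalski. Aditi Kowalski is at the top.

Pia Jansen -> Saoirse Park -> Aditi Kowalski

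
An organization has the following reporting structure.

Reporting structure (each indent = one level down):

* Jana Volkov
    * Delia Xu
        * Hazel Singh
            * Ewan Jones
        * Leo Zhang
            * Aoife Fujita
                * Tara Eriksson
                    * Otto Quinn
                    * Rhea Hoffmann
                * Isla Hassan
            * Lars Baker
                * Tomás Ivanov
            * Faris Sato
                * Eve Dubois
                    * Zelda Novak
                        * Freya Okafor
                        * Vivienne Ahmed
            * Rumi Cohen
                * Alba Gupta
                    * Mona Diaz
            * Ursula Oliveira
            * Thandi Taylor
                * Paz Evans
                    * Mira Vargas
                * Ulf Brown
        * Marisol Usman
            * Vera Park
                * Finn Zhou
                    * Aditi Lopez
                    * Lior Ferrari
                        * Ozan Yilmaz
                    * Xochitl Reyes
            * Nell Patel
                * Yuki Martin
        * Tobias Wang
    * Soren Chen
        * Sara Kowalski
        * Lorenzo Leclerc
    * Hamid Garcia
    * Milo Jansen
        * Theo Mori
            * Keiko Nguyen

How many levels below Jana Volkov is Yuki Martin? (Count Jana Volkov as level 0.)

Chain from Yuki Martin up to Jana Volkov: Yuki Martin → Nell Patel → Marisol Usman → Delia Xu → Jana Volkov. That is 4 steps up, so Yuki Martin is 4 levels below Jana Volkov.

4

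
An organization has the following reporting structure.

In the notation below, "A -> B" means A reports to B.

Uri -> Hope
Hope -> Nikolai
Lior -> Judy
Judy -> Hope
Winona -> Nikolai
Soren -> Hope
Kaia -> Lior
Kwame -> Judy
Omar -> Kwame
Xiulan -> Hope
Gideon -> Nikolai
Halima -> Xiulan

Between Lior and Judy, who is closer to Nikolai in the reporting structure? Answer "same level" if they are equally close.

Lior is 3 levels below Nikolai; Judy is 2. Judy is higher.

Judy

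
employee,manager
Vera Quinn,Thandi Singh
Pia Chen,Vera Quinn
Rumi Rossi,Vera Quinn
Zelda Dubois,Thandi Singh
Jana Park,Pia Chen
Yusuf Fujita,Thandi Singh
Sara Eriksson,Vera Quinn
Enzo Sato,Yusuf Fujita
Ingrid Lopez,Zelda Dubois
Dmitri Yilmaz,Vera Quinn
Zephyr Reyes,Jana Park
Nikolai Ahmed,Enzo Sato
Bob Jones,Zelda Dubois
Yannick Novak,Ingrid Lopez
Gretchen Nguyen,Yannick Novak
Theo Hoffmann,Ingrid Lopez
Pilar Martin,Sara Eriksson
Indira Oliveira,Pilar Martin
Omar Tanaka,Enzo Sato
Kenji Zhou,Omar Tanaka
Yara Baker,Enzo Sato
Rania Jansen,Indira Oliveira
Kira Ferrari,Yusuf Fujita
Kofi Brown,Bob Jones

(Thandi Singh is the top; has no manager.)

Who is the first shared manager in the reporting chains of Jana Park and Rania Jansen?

Vera Quinn

Jana Park's chain of managers is Pia Chen, Vera Quinn, Thandi Singh. Rania Jansen's chain of managers is Indira Oliveira, Pilar Martin, Sara Eriksson, Vera Quinn, Thandi Singh. The first manager that appears in both chains is Vera Quinn.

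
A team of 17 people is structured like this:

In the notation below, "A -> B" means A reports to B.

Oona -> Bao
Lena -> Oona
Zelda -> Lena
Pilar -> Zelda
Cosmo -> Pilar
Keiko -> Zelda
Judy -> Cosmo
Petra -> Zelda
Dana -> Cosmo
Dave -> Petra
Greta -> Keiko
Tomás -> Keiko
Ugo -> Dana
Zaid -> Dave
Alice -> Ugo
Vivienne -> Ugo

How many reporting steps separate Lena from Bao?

2

Chain from Lena up to Bao: Lena → Oona → Bao. That is 2 steps up, so Lena is 2 levels below Bao.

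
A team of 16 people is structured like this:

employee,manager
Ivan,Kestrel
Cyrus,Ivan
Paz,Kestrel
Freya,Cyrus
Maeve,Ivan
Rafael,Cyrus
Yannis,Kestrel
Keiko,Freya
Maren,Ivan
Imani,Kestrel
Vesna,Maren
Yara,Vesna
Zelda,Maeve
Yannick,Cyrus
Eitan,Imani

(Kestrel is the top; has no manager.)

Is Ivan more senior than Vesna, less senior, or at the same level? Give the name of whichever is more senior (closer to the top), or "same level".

Ivan is 1 level below Kestrel; Vesna is 3. Ivan is higher.

Ivan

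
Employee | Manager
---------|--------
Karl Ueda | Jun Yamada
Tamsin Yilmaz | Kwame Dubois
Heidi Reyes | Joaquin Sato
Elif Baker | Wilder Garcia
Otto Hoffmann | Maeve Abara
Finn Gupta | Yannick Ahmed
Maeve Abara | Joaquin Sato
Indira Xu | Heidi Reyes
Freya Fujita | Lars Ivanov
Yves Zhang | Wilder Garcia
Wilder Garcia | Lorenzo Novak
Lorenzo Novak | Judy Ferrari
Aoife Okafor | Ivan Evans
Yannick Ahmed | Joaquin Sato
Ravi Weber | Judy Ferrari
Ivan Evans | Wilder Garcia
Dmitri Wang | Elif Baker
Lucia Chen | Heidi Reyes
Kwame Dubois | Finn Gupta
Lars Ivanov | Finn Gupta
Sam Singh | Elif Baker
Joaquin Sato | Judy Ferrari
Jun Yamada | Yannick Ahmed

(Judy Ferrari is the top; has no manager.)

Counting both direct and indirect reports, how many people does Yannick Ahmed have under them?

7

Yannick Ahmed directly manages Finn Gupta, Jun Yamada. Under Finn Gupta: Lars Ivanov, Freya Fujita, Kwame Dubois, Tamsin Yilmaz (4). Under Jun Yamada: Karl Ueda (1). So Yannick Ahmed's organization is 2 direct reports plus everyone under them: 5 + 2 = 7.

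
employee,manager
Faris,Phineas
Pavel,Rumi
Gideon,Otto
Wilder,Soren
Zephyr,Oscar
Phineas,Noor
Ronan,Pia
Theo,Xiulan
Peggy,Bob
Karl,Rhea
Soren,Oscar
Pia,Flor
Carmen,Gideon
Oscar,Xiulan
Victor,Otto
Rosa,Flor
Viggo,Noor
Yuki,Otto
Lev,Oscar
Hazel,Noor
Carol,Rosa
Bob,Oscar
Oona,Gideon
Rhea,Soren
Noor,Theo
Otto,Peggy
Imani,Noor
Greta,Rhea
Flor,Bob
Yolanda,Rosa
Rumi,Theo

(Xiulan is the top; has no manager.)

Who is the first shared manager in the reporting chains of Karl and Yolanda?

Oscar

Karl's chain of managers is Rhea, Soren, Oscar, Xiulan. Yolanda's chain of managers is Rosa, Flor, Bob, Oscar, Xiulan. The first manager that appears in both chains is Oscar.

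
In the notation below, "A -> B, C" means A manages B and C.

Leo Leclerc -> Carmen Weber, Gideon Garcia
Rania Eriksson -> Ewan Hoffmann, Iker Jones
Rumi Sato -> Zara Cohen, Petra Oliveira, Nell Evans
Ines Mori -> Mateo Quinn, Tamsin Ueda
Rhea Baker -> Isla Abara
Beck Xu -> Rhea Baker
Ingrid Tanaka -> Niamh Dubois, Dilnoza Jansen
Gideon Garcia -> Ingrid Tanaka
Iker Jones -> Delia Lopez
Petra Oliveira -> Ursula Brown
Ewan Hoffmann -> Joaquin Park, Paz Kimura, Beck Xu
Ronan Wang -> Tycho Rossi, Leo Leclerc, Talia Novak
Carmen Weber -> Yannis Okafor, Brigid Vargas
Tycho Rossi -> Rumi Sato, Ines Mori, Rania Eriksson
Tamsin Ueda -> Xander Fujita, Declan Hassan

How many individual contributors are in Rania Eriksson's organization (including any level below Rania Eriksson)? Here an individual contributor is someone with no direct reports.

The people in Rania Eriksson's organization with no one reporting to them are Delia Lopez, Isla Abara, Paz Kimura, Joaquin Park. That is 4.

4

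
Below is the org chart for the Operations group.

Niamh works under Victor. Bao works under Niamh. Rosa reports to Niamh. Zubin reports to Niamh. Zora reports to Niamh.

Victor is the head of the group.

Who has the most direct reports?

Direct-report counts: Victor has 1; Niamh has 4. The largest is 4, held by Niamh.

Niamh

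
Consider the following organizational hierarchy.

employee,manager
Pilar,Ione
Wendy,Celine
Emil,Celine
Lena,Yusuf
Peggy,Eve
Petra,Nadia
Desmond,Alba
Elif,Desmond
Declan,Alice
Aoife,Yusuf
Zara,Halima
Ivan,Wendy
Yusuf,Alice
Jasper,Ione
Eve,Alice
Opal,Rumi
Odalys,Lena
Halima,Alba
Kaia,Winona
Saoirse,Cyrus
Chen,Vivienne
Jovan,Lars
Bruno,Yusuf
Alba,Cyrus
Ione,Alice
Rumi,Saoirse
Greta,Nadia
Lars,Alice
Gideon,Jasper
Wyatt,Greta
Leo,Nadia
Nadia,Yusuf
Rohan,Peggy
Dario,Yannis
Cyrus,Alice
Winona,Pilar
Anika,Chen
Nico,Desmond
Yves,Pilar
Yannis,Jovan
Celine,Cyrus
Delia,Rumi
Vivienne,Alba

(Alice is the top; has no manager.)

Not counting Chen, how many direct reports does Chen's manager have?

Chen reports to Vivienne, and Vivienne has no other direct reports. Chen has 0 peers.

0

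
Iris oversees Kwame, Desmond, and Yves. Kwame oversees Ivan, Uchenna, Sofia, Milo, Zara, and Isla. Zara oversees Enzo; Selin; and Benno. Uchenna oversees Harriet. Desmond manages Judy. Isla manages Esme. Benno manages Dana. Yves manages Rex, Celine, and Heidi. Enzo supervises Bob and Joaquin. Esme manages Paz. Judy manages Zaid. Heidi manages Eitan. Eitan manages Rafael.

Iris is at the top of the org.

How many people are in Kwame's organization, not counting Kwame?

Kwame directly manages Zara, Uchenna, Sofia, Isla, Milo, Ivan. Under Zara: Selin, Enzo, Joaquin, Bob, Benno, Dana (6). Under Uchenna: Harriet (1). Sofia has no reports. Under Isla: Esme, Paz (2). Milo has no reports. Ivan has no reports. So Kwame's organization is 6 direct reports plus everyone under them: 7 + 2 + 1 + 3 + 1 + 1 = 15.

15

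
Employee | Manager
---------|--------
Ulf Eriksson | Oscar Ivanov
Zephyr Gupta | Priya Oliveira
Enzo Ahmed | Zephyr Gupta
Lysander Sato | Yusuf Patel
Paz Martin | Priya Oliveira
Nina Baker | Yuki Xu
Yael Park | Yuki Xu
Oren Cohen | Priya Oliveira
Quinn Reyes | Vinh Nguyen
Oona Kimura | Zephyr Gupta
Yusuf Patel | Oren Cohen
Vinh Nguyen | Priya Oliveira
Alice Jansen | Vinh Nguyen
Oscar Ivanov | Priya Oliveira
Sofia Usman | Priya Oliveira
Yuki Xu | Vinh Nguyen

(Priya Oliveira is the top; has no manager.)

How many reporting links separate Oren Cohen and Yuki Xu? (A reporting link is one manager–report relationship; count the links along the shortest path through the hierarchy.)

Oren Cohen is 1 level below Priya Oliveira, and Yuki Xu is 2 levels below Priya Oliveira (their lowest common manager). The shortest path runs up from Oren Cohen to Priya Oliveira and back down to Yuki Xu: 1 + 2 = 3 links.

3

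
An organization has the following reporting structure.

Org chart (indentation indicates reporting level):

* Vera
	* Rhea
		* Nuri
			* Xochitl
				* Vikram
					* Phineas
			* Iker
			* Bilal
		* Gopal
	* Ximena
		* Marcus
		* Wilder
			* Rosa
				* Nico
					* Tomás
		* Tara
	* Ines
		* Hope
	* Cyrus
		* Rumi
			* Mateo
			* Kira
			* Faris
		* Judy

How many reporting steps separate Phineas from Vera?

5

Chain from Phineas up to Vera: Phineas → Vikram → Xochitl → Nuri → Rhea → Vera. That is 5 steps up, so Phineas is 5 levels below Vera.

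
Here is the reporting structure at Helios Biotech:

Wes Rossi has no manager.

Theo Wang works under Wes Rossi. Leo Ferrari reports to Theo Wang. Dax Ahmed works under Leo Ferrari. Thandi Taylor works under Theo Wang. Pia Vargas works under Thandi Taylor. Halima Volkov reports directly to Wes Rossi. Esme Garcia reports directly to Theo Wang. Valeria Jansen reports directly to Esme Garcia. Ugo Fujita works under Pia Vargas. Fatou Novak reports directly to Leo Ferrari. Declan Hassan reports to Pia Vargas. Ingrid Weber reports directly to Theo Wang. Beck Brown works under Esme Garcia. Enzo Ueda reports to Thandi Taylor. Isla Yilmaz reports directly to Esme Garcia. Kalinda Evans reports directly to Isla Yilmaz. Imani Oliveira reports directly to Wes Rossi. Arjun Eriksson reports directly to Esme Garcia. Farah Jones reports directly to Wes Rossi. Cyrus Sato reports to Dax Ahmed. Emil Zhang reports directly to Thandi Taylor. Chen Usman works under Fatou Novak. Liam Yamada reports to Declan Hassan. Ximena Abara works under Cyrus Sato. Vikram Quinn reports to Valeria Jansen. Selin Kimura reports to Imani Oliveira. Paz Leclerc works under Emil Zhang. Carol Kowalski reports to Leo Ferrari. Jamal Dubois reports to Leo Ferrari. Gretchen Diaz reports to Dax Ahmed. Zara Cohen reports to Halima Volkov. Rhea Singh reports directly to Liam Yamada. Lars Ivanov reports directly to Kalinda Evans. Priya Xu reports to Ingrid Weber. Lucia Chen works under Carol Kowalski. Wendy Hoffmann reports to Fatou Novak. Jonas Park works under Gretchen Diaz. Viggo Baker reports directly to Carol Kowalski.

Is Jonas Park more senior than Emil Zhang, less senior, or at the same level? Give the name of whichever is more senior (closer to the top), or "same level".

Emil Zhang

Jonas Park is 5 levels below Wes Rossi; Emil Zhang is 3. Emil Zhang is higher.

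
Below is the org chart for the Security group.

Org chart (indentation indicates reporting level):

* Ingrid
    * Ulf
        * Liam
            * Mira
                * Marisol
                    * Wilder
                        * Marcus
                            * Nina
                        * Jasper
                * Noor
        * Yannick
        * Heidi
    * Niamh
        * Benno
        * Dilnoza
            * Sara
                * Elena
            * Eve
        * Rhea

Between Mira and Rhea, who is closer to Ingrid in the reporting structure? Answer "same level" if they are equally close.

Rhea

Mira is 3 levels below Ingrid; Rhea is 2. Rhea is higher.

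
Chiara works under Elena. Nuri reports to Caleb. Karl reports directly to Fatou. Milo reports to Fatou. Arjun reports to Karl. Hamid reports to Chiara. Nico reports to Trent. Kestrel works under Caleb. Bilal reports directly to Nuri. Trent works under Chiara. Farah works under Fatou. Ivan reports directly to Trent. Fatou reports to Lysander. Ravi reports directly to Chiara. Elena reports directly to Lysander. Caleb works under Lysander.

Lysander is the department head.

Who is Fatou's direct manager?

Lysander

Fatou reports directly to Lysander.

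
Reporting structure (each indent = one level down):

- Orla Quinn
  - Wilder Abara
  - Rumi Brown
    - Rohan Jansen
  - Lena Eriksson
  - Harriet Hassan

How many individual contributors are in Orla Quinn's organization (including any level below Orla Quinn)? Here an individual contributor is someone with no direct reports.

4

The people in Orla Quinn's organization with no one reporting to them are Harriet Hassan, Lena Eriksson, Rohan Jansen, Wilder Abara. That is 4.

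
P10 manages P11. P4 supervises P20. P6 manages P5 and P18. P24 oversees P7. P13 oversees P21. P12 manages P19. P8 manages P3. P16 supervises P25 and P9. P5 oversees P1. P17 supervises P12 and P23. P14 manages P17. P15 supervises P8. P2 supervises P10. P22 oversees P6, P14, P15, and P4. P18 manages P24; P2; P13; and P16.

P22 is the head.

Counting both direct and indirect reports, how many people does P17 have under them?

3

P17 directly manages P12, P23. Under P12: P19 (1). P23 has no reports. So P17's organization is 2 direct reports plus everyone under them: 2 + 1 = 3.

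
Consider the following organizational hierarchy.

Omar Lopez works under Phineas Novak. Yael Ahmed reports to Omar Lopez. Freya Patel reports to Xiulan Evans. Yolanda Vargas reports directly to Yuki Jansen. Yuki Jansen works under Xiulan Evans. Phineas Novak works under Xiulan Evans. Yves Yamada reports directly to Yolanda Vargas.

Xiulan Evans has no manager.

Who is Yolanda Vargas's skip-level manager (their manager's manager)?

Xiulan Evans

Yolanda Vargas reports to Yuki Jansen, and Yuki Jansen reports to Xiulan Evans. So Yolanda Vargas's skip-level manager is Xiulan Evans.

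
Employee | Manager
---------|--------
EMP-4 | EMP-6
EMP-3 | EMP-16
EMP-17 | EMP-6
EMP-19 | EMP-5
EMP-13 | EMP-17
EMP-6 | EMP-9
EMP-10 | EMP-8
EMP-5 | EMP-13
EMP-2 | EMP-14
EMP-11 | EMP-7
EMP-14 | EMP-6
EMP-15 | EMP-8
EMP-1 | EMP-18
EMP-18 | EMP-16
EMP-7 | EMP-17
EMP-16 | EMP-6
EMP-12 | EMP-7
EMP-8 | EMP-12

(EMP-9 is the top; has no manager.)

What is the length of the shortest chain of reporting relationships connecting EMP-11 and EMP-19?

5

EMP-11 is 2 levels below EMP-17, and EMP-19 is 3 levels below EMP-17 (their lowest common manager). The shortest path runs up from EMP-11 to EMP-17 and back down to EMP-19: 2 + 3 = 5 links.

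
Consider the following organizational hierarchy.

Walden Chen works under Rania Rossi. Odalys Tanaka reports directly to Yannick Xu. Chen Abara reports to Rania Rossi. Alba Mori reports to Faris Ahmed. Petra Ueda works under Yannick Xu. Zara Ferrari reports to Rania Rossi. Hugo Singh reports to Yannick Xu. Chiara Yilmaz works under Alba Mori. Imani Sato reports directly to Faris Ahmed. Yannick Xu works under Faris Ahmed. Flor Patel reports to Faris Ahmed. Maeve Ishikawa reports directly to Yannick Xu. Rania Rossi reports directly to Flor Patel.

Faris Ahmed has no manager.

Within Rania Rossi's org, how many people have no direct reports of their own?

3

The people in Rania Rossi's organization with no one reporting to them are Chen Abara, Zara Ferrari, Walden Chen. That is 3.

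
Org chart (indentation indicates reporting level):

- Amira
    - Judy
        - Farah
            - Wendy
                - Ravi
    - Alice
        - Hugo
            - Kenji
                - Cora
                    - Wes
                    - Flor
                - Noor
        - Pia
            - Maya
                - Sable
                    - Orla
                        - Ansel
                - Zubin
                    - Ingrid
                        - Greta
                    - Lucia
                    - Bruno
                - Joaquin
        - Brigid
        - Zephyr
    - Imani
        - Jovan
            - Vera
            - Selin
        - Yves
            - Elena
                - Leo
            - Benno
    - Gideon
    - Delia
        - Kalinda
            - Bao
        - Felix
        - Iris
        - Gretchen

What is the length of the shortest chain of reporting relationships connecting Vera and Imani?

2

Vera is in Imani's organization: the chain from Vera up to Imani is Vera → Jovan → Imani, which is 2 links.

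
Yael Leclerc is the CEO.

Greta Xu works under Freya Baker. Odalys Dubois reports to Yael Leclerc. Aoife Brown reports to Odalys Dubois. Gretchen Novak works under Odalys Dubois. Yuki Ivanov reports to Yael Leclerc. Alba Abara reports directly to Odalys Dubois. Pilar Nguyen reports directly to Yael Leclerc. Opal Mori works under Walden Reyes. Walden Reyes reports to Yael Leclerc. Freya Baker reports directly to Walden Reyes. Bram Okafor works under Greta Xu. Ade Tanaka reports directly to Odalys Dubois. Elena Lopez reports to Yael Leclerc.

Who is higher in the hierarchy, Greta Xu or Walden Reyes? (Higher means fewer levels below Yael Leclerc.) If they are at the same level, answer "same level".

Greta Xu is 3 levels below Yael Leclerc; Walden Reyes is 1. Walden Reyes is higher.

Walden Reyes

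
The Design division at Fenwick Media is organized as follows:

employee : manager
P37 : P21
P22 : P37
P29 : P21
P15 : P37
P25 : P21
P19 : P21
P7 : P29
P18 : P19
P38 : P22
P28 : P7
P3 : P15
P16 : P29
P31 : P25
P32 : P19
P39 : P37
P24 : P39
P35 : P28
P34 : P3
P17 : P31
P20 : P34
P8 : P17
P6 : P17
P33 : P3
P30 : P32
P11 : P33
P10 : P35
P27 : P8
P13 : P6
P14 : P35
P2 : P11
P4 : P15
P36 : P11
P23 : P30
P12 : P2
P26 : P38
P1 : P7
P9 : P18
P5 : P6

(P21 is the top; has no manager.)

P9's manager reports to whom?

P19

P9 reports to P18, and P18 reports to P19. So P9's skip-level manager is P19.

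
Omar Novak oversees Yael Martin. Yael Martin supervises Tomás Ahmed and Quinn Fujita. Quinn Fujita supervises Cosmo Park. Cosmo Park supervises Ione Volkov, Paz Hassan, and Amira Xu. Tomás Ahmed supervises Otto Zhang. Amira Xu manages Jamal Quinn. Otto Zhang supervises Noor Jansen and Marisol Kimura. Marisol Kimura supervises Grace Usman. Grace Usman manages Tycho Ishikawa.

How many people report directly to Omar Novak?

Omar Novak directly manages Yael Martin. That is 1 direct report.

1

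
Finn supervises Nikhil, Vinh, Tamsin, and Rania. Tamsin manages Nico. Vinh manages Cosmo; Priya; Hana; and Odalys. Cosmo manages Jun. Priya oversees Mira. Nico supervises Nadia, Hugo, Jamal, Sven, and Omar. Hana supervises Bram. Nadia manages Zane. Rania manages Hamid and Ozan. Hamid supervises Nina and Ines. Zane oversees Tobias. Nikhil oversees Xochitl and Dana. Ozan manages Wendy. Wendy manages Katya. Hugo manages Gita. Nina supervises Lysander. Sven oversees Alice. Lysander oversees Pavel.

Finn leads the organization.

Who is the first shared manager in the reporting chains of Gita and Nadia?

Gita's chain of managers is Hugo, Nico, Tamsin, Finn. Nadia's chain of managers is Nico, Tamsin, Finn. The first manager that appears in both chains is Nico.

Nico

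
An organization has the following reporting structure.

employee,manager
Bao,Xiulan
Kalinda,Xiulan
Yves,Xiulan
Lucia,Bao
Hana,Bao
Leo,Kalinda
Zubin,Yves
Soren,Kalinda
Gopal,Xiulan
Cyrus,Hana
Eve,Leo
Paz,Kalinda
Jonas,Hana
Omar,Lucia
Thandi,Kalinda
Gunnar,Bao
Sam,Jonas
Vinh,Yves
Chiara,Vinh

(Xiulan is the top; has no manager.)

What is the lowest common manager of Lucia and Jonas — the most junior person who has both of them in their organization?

Lucia's chain of managers is Bao, Xiulan. Jonas's chain of managers is Hana, Bao, Xiulan. The first manager that appears in both chains is Bao.

Bao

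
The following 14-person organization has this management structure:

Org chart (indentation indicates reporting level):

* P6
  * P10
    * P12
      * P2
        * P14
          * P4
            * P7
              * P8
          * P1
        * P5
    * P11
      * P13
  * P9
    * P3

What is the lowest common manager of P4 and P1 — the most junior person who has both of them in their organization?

P4's chain of managers is P14, P2, P12, P10, P6. P1's chain of managers is P14, P2, P12, P10, P6. The first manager that appears in both chains is P14.

P14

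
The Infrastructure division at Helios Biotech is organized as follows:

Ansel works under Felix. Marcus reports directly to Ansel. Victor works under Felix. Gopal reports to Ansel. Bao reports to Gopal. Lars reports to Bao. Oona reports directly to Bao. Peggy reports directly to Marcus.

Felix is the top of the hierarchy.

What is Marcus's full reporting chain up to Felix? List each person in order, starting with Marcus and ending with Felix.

Marcus -> Ansel -> Felix

Marcus reports to Ansel. Ansel reports to Felix. Felix is at the top.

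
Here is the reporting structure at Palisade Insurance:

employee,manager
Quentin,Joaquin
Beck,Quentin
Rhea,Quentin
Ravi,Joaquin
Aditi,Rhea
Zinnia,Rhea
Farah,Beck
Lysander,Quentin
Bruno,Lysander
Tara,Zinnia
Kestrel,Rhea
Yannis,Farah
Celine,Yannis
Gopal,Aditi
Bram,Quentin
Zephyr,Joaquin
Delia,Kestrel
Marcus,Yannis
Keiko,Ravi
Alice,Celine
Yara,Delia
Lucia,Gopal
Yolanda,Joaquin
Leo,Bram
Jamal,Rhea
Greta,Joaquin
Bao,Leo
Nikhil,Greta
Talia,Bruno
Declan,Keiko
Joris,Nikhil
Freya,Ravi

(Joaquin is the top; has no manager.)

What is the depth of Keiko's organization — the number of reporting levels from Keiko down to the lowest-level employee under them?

1

The longest chain under Keiko runs Keiko → Declan, which is 1 level below Keiko.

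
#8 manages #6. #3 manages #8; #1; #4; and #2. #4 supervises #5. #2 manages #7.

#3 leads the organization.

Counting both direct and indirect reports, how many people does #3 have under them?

#3 directly manages #8, #1, #4, #2. Under #8: #6 (1). #1 has no reports. Under #4: #5 (1). Under #2: #7 (1). So #3's organization is 4 direct reports plus everyone under them: 2 + 1 + 2 + 2 = 7.

7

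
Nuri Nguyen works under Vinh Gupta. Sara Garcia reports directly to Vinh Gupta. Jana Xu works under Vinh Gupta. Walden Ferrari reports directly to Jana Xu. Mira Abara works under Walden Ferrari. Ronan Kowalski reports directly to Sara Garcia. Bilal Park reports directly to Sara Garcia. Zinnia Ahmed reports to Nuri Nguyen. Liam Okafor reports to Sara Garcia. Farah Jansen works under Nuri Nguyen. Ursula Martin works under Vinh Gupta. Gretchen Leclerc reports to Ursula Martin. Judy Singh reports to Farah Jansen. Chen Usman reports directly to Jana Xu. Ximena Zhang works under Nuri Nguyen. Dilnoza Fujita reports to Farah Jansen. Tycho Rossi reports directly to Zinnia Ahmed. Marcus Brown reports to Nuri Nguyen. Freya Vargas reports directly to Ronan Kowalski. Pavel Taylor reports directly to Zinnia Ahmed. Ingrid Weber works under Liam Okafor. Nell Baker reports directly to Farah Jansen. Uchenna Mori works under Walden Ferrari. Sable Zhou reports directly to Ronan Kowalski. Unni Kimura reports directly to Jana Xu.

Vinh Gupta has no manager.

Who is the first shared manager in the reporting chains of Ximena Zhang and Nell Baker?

Ximena Zhang's chain of managers is Nuri Nguyen, Vinh Gupta. Nell Baker's chain of managers is Farah Jansen, Nuri Nguyen, Vinh Gupta. The first manager that appears in both chains is Nuri Nguyen.

Nuri Nguyen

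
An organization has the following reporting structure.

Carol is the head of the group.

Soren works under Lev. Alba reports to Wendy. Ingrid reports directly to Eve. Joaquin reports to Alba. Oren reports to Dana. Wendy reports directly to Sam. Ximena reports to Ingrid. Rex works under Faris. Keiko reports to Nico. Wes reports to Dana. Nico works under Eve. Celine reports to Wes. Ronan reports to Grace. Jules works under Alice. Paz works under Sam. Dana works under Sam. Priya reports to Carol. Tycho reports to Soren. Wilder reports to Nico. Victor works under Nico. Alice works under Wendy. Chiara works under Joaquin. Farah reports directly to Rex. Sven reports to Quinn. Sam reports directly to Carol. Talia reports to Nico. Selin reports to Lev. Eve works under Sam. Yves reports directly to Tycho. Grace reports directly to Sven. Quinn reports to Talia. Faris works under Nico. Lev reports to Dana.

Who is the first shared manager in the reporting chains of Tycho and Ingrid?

Tycho's chain of managers is Soren, Lev, Dana, Sam, Carol. Ingrid's chain of managers is Eve, Sam, Carol. The first manager that appears in both chains is Sam.

Sam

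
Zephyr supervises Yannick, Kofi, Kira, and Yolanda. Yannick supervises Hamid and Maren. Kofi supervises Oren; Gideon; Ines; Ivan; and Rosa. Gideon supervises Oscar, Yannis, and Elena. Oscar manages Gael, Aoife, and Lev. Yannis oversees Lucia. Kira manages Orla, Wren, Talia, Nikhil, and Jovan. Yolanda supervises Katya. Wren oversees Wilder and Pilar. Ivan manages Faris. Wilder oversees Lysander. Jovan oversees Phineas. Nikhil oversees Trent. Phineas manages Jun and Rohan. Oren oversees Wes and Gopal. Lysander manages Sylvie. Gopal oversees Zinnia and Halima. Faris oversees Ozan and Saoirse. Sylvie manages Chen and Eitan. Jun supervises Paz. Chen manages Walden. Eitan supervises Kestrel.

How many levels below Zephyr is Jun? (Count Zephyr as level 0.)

4

Chain from Jun up to Zephyr: Jun → Phineas → Jovan → Kira → Zephyr. That is 4 steps up, so Jun is 4 levels below Zephyr.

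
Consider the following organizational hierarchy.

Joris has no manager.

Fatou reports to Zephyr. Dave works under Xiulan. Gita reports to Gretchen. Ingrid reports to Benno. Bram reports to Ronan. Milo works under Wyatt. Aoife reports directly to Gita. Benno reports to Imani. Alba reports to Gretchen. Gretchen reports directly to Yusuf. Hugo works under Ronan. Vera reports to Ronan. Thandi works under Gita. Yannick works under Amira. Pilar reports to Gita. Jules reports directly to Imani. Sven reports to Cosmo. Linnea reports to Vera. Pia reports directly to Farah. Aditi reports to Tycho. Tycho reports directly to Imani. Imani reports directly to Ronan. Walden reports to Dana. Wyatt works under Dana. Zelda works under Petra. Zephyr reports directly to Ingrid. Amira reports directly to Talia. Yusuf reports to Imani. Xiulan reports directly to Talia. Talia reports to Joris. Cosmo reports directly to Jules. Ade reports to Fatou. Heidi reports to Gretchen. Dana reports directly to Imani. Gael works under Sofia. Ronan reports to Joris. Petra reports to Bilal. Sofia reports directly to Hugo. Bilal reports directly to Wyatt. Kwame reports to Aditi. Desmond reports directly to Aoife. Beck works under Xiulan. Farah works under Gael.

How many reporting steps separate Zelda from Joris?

7

Chain from Zelda up to Joris: Zelda → Petra → Bilal → Wyatt → Dana → Imani → Ronan → Joris. That is 7 steps up, so Zelda is 7 levels below Joris.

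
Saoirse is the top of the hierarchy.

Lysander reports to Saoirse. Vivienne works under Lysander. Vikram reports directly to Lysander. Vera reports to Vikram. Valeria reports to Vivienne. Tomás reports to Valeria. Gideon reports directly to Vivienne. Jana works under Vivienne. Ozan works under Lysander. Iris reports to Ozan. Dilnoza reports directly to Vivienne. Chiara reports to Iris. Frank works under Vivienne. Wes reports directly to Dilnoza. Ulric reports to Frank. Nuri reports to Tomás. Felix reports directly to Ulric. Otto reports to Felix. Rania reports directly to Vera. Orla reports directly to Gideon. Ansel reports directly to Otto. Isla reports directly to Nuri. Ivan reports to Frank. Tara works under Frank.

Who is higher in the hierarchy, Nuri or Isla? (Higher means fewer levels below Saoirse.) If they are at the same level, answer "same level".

Nuri is 5 levels below Saoirse; Isla is 6. Nuri is higher.

Nuri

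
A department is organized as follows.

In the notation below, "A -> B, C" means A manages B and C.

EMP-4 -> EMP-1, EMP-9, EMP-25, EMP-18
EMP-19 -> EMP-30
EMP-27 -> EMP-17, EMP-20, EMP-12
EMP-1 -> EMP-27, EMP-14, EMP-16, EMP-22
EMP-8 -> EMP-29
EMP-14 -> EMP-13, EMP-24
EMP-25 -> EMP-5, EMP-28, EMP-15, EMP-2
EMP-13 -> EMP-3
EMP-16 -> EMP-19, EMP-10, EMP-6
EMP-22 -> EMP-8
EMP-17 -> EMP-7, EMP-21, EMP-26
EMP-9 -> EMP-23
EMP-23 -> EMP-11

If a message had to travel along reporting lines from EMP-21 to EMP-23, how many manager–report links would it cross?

6

EMP-21 is 4 levels below EMP-4, and EMP-23 is 2 levels below EMP-4 (their lowest common manager). The shortest path runs up from EMP-21 to EMP-4 and back down to EMP-23: 4 + 2 = 6 links.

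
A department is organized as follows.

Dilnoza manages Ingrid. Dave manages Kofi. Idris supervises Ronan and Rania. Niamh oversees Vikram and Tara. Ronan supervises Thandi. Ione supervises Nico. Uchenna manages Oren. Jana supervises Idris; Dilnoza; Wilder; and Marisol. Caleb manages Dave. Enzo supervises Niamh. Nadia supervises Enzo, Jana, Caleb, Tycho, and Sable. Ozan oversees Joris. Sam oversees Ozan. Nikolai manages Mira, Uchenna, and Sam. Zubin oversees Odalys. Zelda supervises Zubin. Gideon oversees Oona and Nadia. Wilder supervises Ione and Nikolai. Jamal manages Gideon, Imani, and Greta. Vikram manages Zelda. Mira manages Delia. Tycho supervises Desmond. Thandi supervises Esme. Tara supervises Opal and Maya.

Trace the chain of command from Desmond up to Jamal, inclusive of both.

Desmond reports to Tycho. Tycho reports to Nadia. Nadia reports to Gideon. Gideon reports to Jamal. Jamal is at the top.

Desmond -> Tycho -> Nadia -> Gideon -> Jamal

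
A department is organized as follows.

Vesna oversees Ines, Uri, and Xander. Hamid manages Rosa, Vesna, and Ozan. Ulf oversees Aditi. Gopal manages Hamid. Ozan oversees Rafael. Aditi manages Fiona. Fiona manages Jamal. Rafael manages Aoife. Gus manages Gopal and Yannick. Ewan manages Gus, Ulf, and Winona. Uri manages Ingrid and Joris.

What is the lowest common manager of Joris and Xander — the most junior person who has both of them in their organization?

Joris's chain of managers is Uri, Vesna, Hamid, Gopal, Gus, Ewan. Xander's chain of managers is Vesna, Hamid, Gopal, Gus, Ewan. The first manager that appears in both chains is Vesna.

Vesna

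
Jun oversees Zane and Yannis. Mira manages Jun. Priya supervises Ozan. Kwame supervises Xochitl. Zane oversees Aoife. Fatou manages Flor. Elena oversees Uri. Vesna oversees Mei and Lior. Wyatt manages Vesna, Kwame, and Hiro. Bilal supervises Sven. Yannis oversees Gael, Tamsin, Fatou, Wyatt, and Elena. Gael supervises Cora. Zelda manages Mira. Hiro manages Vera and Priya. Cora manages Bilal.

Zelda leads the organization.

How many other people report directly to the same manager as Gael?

4

Gael reports to Yannis. Yannis's other direct reports are Tamsin, Fatou, Wyatt, Elena — 4 peers.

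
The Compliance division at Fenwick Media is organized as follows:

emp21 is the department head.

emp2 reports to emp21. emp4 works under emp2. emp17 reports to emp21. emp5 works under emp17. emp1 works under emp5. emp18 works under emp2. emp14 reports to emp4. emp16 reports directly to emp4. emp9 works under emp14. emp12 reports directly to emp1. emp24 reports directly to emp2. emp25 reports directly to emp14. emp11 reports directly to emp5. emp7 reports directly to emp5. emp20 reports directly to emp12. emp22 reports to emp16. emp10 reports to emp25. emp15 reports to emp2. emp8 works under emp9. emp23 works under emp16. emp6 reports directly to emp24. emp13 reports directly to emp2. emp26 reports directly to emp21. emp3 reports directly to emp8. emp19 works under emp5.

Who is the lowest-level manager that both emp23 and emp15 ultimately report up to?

emp2

emp23's chain of managers is emp16, emp4, emp2, emp21. emp15's chain of managers is emp2, emp21. The first manager that appears in both chains is emp2.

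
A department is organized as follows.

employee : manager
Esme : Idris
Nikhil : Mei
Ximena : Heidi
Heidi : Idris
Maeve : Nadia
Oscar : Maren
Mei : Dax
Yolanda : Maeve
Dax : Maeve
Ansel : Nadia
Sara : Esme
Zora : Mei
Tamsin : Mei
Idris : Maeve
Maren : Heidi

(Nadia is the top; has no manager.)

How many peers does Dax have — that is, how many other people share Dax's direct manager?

Dax reports to Maeve. Maeve's other direct reports are Idris, Yolanda — 2 peers.

2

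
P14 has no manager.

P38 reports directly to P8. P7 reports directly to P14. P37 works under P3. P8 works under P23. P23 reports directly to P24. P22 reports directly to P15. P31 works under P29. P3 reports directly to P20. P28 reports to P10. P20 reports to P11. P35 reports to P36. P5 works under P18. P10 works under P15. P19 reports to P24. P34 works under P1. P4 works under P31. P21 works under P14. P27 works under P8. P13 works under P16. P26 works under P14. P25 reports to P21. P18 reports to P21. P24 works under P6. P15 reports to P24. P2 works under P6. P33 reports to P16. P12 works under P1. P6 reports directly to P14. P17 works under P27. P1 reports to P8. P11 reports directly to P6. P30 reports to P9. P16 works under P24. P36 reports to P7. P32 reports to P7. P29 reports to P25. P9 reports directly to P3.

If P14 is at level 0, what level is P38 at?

Chain from P38 up to P14: P38 → P8 → P23 → P24 → P6 → P14. That is 5 steps up, so P38 is 5 levels below P14.

5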